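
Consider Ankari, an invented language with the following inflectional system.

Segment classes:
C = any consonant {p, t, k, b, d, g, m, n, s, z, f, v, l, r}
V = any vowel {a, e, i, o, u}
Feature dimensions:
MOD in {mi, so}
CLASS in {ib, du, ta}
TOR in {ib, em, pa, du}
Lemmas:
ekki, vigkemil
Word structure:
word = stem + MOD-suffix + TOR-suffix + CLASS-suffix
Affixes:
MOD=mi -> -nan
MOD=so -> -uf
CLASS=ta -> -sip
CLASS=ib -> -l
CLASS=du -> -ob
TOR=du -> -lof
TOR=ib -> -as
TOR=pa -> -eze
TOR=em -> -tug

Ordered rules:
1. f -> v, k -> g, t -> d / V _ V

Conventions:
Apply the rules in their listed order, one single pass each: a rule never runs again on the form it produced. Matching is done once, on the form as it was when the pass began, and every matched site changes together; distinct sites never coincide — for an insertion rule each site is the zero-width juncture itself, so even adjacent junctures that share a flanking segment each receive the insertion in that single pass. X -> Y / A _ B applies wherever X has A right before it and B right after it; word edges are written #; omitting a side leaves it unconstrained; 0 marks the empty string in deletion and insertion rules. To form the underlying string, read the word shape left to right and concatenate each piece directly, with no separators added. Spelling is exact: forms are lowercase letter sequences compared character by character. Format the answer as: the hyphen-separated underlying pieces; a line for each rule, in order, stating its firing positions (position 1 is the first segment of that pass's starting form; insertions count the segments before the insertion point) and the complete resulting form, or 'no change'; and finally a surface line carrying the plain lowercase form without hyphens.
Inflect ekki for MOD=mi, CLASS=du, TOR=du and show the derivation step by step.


underlying: ekki-nan-lof-ob
1. f -> v, k -> g, t -> d / V _ V: fires at position(s) 10: ekkinanlovob
surface: ekkinanlovob


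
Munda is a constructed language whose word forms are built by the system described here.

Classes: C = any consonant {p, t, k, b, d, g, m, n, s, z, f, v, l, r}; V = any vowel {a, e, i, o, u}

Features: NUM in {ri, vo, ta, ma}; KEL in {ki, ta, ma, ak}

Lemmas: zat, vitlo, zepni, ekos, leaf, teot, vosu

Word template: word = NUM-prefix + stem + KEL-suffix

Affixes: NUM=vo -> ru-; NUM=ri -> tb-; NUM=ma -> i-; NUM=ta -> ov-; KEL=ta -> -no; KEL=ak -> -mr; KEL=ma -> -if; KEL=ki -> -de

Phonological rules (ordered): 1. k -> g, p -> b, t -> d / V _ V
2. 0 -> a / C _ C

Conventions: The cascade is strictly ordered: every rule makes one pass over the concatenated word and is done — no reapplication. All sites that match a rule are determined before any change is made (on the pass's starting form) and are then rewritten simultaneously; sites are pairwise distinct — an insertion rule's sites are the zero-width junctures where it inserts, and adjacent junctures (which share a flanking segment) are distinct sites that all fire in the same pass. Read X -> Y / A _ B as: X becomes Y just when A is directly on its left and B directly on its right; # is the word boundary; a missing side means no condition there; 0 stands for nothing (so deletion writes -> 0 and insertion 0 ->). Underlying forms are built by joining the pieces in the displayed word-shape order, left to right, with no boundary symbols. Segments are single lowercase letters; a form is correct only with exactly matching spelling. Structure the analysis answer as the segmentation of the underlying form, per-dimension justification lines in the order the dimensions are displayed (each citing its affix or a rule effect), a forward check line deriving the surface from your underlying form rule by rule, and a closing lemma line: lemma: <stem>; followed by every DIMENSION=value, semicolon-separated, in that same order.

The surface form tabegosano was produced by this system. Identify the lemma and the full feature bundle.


underlying: tb-ekos-no
NUM=ri - signalled by the affix tb-
KEL=ta - signalled by the affix -no
check: tbekosno -> tbegosno -> tabegosano
lemma: ekos; NUM=ri; KEL=ta


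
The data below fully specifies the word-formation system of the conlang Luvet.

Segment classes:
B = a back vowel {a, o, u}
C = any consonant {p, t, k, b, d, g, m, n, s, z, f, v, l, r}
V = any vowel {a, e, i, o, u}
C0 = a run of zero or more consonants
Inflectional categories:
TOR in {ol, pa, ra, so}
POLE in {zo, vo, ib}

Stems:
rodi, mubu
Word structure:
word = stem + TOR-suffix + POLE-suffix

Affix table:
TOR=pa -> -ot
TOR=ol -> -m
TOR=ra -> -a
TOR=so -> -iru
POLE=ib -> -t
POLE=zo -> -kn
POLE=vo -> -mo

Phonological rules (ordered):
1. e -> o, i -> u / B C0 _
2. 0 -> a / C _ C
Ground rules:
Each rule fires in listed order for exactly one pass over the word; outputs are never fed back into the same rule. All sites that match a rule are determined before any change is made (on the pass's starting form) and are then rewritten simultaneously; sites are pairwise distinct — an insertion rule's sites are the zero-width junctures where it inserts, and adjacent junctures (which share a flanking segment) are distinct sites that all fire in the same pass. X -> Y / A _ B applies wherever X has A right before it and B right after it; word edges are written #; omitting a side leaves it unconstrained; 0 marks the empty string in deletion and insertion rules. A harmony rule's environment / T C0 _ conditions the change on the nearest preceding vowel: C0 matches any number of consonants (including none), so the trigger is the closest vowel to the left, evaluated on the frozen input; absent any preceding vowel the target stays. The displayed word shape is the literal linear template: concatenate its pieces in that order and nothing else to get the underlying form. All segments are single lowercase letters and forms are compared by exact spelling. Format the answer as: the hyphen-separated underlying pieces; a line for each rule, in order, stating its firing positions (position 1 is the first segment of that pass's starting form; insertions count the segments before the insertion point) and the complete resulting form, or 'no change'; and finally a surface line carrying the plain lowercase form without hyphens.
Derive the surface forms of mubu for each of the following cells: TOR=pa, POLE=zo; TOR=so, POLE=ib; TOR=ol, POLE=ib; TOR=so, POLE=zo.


cell TOR=pa, POLE=zo:
underlying: mubu-ot-kn
1. e -> o, i -> u / B C0 _: no change
2. 0 -> a / C _ C: inserts after position(s) 6, 7: mubuotakan
surface: mubuotakan

cell TOR=so, POLE=ib:
underlying: mubu-iru-t
1. e -> o, i -> u / B C0 _: fires at position(s) 5: mubuurut
2. 0 -> a / C _ C: no change
surface: mubuurut

cell TOR=ol, POLE=ib:
underlying: mubu-m-t
1. e -> o, i -> u / B C0 _: no change
2. 0 -> a / C _ C: inserts after position(s) 5: mubumat
surface: mubumat

cell TOR=so, POLE=zo:
underlying: mubu-iru-kn
1. e -> o, i -> u / B C0 _: fires at position(s) 5: mubuurukn
2. 0 -> a / C _ C: inserts after position(s) 8: mubuurukan
surface: mubuurukan


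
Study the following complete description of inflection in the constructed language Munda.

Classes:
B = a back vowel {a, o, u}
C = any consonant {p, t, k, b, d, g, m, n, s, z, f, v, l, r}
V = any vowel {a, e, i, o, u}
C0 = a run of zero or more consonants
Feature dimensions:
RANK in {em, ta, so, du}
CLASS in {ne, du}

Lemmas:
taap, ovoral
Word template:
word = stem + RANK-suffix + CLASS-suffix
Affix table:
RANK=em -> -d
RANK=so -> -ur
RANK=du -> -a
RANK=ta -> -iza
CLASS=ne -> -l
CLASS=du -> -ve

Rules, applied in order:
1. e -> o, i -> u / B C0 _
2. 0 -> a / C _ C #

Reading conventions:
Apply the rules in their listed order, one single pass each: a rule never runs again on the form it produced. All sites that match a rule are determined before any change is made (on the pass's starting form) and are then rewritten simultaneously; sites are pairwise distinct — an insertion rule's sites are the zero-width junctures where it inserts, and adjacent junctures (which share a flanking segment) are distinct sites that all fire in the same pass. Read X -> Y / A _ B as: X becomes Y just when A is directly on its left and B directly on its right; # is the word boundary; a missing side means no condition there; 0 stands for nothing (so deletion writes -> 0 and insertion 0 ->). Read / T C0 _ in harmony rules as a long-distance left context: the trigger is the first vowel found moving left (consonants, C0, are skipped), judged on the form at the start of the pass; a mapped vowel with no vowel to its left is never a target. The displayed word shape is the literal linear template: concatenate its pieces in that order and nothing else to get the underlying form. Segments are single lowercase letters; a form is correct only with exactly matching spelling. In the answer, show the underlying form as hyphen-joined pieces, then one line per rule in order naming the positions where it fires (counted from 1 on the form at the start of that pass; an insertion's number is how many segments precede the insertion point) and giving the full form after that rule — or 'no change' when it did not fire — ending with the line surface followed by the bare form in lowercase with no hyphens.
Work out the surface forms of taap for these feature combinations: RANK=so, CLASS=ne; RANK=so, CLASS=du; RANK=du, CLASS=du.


cell RANK=so, CLASS=ne:
underlying: taap-ur-l
1. e -> o, i -> u / B C0 _: no change
2. 0 -> a / C _ C #: inserts after position(s) 6: taapural
surface: taapural

cell RANK=so, CLASS=du:
underlying: taap-ur-ve
1. e -> o, i -> u / B C0 _: fires at position(s) 8: taapurvo
2. 0 -> a / C _ C #: no change
surface: taapurvo

cell RANK=du, CLASS=du:
underlying: taap-a-ve
1. e -> o, i -> u / B C0 _: fires at position(s) 7: taapavo
2. 0 -> a / C _ C #: no change
surface: taapavo


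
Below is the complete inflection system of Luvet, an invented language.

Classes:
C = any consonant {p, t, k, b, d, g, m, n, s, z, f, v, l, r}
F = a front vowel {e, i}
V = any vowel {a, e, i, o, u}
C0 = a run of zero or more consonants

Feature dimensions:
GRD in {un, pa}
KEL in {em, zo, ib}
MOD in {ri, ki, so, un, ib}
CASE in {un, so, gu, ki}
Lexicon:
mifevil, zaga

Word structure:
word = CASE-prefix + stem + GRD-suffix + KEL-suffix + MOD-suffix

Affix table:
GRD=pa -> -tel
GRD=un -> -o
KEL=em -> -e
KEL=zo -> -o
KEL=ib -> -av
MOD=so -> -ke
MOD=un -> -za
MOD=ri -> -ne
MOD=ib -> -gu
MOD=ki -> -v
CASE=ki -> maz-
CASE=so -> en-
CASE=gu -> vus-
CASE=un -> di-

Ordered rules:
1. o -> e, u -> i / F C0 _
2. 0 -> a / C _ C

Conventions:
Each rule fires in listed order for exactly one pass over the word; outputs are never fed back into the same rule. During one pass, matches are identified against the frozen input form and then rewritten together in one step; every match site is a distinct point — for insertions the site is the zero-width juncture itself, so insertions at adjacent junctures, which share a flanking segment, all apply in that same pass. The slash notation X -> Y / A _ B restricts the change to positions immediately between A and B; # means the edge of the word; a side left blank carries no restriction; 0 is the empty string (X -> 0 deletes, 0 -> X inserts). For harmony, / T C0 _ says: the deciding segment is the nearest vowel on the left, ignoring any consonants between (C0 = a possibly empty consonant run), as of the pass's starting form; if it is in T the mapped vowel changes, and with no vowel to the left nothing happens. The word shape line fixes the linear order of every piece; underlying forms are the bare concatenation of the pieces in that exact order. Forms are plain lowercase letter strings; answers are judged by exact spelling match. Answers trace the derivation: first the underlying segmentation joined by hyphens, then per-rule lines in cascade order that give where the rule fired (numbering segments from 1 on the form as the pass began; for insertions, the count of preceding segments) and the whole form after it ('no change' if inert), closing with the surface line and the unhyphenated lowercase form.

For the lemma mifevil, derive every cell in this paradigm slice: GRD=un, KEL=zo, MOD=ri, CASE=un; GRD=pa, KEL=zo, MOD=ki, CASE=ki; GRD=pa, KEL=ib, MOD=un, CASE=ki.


cell GRD=un, KEL=zo, MOD=ri, CASE=un:
underlying: di-mifevil-o-o-ne
1. o -> e, u -> i / F C0 _: fires at position(s) 10: dimifevileone
2. 0 -> a / C _ C: no change
surface: dimifevileone

cell GRD=pa, KEL=zo, MOD=ki, CASE=ki:
underlying: maz-mifevil-tel-o-v
1. o -> e, u -> i / F C0 _: fires at position(s) 14: mazmifeviltelev
2. 0 -> a / C _ C: inserts after position(s) 3, 10: mazamifevilatelev
surface: mazamifevilatelev

cell GRD=pa, KEL=ib, MOD=un, CASE=ki:
underlying: maz-mifevil-tel-av-za
1. o -> e, u -> i / F C0 _: no change
2. 0 -> a / C _ C: inserts after position(s) 3, 10, 15: mazamifevilatelavaza
surface: mazamifevilatelavaza


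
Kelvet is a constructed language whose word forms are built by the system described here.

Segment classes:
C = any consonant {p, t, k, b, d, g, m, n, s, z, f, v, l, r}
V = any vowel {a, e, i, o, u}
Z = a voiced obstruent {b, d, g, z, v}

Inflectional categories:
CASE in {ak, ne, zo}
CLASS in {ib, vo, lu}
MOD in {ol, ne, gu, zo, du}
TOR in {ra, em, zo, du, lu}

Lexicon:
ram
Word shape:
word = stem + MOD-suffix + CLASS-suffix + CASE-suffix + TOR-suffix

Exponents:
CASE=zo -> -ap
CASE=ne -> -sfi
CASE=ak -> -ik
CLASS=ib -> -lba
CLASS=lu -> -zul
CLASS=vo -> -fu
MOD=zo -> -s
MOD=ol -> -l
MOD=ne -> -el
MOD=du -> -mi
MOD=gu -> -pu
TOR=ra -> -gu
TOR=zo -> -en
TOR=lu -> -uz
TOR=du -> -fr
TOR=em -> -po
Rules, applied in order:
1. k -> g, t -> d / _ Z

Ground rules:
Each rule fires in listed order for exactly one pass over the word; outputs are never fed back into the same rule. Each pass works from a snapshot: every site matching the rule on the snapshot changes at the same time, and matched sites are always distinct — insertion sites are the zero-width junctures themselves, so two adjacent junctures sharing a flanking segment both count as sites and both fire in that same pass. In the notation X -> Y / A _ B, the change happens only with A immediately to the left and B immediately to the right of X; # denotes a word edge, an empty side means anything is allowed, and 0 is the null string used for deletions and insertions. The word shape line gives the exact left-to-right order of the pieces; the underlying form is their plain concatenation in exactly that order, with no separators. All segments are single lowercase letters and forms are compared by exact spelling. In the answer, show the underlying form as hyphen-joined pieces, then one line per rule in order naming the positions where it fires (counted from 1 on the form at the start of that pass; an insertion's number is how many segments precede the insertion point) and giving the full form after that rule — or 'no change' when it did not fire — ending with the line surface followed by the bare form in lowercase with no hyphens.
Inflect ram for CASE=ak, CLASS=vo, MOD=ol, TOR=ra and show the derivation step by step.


underlying: ram-l-fu-ik-gu
1. k -> g, t -> d / _ Z: fires at position(s) 8: ramlfuiggu
surface: ramlfuiggu


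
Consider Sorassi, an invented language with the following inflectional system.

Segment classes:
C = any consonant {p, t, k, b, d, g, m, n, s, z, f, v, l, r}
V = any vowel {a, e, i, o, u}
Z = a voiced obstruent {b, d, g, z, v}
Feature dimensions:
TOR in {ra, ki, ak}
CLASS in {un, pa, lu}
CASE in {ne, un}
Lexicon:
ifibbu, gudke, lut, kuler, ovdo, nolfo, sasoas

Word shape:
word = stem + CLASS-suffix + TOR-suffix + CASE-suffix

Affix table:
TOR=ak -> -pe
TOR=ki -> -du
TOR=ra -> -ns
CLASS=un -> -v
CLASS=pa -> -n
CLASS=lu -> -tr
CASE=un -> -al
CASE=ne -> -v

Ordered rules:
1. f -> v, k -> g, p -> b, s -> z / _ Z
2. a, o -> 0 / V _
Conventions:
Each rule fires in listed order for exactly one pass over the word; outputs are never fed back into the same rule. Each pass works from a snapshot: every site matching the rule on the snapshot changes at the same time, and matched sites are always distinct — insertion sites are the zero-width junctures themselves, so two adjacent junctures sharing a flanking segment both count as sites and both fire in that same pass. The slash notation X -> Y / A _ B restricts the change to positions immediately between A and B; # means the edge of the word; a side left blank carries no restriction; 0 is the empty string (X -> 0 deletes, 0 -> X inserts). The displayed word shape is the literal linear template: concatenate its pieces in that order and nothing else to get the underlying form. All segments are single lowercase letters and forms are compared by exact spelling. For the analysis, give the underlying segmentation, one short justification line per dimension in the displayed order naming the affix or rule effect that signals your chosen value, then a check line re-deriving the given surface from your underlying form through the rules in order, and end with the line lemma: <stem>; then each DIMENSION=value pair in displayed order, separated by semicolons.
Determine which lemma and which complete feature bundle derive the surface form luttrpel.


underlying: lut-tr-pe-al
TOR=ak - signalled by the affix -pe
CLASS=lu - signalled by the affix -tr
CASE=un - signalled by the affix -al
check: luttrpeal -> luttrpeal -> luttrpel
lemma: lut; TOR=ak; CLASS=lu; CASE=un


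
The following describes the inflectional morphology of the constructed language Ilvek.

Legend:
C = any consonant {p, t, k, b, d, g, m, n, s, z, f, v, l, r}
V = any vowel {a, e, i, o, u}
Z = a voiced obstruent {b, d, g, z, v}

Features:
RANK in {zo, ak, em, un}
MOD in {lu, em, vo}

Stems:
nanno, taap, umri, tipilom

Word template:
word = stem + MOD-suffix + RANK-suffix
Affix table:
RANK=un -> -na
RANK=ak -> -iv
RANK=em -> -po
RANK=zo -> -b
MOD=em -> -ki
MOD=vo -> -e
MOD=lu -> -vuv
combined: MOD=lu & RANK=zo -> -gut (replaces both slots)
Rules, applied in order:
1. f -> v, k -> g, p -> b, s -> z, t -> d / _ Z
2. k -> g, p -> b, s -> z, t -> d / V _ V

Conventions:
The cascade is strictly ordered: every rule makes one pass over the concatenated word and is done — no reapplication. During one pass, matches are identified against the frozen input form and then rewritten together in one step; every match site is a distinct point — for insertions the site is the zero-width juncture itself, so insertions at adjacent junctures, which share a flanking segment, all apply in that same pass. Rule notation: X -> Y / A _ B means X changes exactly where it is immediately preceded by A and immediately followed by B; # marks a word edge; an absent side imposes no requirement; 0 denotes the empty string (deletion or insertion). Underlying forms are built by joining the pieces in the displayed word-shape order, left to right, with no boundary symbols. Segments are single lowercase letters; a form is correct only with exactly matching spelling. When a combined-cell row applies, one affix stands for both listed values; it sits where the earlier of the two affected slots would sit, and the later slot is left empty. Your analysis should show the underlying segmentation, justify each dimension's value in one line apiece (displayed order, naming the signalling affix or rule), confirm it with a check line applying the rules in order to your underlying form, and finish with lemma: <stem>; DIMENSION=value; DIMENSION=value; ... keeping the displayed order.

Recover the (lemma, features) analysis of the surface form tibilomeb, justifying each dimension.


underlying: tipilom-e-b
RANK=zo - signalled by the affix -b
MOD=vo - signalled by the affix -e
check: tipilomeb -> tipilomeb -> tibilomeb
lemma: tipilom; RANK=zo; MOD=vo


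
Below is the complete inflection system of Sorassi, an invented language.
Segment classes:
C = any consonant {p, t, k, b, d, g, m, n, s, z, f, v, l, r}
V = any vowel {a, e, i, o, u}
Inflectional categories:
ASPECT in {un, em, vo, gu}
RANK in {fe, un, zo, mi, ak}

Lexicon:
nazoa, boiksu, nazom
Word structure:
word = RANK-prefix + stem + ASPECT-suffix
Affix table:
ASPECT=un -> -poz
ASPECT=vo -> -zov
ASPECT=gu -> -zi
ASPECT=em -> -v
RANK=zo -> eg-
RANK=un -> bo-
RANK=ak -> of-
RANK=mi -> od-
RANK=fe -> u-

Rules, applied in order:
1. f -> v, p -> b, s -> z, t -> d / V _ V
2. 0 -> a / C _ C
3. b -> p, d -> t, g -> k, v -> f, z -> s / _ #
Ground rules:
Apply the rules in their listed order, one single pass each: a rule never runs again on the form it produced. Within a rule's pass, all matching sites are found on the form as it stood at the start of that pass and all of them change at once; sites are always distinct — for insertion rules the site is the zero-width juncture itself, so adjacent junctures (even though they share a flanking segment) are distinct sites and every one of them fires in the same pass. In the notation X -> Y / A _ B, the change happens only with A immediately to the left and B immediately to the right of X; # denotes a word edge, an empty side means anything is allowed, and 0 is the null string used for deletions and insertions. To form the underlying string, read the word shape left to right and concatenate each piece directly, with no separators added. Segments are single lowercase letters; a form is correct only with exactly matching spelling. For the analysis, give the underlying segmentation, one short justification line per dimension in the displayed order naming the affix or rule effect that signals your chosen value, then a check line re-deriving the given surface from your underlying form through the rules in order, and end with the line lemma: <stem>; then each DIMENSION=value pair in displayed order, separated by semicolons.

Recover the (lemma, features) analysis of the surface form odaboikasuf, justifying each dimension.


underlying: od-boiksu-v
ASPECT=em - signalled by the affix -v
RANK=mi - signalled by the affix od-
check: odboiksuv -> odboiksuv -> odaboikasuv -> odaboikasuf
lemma: boiksu; ASPECT=em; RANK=mi


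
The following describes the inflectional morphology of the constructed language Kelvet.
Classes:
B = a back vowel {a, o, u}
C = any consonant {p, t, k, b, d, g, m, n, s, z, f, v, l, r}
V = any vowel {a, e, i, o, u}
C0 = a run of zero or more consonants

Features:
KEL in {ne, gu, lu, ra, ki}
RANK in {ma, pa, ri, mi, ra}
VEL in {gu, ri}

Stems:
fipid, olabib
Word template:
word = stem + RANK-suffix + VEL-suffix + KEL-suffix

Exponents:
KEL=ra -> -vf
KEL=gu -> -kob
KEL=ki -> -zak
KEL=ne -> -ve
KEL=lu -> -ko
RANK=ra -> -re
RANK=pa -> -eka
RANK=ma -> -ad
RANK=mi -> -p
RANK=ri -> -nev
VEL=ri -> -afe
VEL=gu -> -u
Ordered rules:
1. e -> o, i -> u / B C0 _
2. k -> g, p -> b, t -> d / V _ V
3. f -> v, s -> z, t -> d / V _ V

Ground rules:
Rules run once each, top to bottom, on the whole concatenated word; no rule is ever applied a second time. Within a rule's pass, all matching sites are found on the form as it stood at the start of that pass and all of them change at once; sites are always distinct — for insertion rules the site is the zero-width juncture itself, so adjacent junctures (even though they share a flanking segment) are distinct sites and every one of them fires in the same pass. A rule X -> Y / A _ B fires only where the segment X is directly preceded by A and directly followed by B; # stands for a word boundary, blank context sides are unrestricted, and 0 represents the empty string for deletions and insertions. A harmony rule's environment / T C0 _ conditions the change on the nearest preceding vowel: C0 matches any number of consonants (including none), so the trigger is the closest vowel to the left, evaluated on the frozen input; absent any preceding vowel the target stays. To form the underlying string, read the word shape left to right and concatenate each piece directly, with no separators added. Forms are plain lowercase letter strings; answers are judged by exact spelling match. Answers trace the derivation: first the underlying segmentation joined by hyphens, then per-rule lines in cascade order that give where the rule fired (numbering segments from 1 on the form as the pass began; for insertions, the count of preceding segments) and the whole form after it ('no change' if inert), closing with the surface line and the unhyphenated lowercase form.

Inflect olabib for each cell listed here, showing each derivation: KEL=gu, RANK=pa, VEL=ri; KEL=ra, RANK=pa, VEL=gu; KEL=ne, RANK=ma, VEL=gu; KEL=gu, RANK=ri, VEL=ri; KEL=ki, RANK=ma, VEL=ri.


cell KEL=gu, RANK=pa, VEL=ri:
underlying: olabib-eka-afe-kob
1. e -> o, i -> u / B C0 _: fires at position(s) 5, 12: olabubekaafokob
2. k -> g, p -> b, t -> d / V _ V: fires at position(s) 8, 13: olabubegaafogob
3. f -> v, s -> z, t -> d / V _ V: fires at position(s) 11: olabubegaavogob
surface: olabubegaavogob

cell KEL=ra, RANK=pa, VEL=gu:
underlying: olabib-eka-u-vf
1. e -> o, i -> u / B C0 _: fires at position(s) 5: olabubekauvf
2. k -> g, p -> b, t -> d / V _ V: fires at position(s) 8: olabubegauvf
3. f -> v, s -> z, t -> d / V _ V: no change
surface: olabubegauvf

cell KEL=ne, RANK=ma, VEL=gu:
underlying: olabib-ad-u-ve
1. e -> o, i -> u / B C0 _: fires at position(s) 5, 11: olabubaduvo
2. k -> g, p -> b, t -> d / V _ V: no change
3. f -> v, s -> z, t -> d / V _ V: no change
surface: olabubaduvo

cell KEL=gu, RANK=ri, VEL=ri:
underlying: olabib-nev-afe-kob
1. e -> o, i -> u / B C0 _: fires at position(s) 5, 12: olabubnevafokob
2. k -> g, p -> b, t -> d / V _ V: fires at position(s) 13: olabubnevafogob
3. f -> v, s -> z, t -> d / V _ V: fires at position(s) 11: olabubnevavogob
surface: olabubnevavogob

cell KEL=ki, RANK=ma, VEL=ri:
underlying: olabib-ad-afe-zak
1. e -> o, i -> u / B C0 _: fires at position(s) 5, 11: olabubadafozak
2. k -> g, p -> b, t -> d / V _ V: no change
3. f -> v, s -> z, t -> d / V _ V: fires at position(s) 10: olabubadavozak
surface: olabubadavozak


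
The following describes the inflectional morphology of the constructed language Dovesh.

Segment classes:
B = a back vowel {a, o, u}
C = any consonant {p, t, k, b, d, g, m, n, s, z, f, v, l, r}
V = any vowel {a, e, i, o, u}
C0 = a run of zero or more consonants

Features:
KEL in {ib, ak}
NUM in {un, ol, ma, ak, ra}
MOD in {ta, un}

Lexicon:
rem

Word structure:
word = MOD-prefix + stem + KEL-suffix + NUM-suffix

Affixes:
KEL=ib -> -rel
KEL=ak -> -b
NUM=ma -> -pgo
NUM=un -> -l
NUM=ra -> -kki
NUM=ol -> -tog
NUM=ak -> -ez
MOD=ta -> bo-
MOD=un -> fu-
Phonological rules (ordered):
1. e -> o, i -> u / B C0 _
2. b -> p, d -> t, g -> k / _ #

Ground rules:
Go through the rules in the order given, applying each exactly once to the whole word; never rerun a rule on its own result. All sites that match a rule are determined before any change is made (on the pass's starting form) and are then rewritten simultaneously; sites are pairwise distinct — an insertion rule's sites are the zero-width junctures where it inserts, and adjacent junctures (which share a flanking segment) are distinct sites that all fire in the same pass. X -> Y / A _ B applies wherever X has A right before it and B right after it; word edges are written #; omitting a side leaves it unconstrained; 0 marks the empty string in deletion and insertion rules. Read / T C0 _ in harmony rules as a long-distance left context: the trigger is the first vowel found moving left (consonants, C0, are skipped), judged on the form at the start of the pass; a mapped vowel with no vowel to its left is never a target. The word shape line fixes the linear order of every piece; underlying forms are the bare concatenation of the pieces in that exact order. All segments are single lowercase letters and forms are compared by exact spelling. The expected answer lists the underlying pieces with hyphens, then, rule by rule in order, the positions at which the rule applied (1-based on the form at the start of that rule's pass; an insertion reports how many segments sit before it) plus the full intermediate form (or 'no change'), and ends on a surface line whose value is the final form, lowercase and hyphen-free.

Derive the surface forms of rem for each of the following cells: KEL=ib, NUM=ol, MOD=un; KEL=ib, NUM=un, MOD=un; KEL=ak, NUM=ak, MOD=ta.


cell KEL=ib, NUM=ol, MOD=un:
underlying: fu-rem-rel-tog
1. e -> o, i -> u / B C0 _: fires at position(s) 4: furomreltog
2. b -> p, d -> t, g -> k / _ #: fires at position(s) 11: furomreltok
surface: furomreltok

cell KEL=ib, NUM=un, MOD=un:
underlying: fu-rem-rel-l
1. e -> o, i -> u / B C0 _: fires at position(s) 4: furomrell
2. b -> p, d -> t, g -> k / _ #: no change
surface: furomrell

cell KEL=ak, NUM=ak, MOD=ta:
underlying: bo-rem-b-ez
1. e -> o, i -> u / B C0 _: fires at position(s) 4: borombez
2. b -> p, d -> t, g -> k / _ #: no change
surface: borombez


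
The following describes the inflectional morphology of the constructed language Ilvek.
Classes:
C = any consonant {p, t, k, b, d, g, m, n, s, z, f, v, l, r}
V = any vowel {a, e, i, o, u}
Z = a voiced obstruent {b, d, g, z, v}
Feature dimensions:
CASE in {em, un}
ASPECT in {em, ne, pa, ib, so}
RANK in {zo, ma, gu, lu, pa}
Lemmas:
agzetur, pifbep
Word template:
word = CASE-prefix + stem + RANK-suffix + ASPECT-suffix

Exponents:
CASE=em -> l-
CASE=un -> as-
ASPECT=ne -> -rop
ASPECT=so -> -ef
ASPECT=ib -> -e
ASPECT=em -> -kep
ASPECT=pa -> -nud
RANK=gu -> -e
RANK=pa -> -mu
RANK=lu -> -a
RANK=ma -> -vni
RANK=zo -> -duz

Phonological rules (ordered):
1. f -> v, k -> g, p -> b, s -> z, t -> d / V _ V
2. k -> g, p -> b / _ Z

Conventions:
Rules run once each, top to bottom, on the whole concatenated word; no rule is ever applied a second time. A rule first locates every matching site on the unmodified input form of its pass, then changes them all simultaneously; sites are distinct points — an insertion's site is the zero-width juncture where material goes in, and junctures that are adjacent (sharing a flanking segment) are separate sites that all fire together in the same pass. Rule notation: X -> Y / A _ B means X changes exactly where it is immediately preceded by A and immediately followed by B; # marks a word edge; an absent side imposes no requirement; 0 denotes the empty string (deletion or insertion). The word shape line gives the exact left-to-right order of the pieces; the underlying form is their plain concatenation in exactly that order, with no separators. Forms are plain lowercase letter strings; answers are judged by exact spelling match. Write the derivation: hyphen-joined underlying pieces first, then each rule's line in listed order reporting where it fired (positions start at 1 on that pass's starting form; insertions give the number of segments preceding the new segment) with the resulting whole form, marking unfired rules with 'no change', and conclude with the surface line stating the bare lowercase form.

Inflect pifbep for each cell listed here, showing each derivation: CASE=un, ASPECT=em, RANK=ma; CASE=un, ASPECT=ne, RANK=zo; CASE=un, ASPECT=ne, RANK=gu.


cell CASE=un, ASPECT=em, RANK=ma:
underlying: as-pifbep-vni-kep
1. f -> v, k -> g, p -> b, s -> z, t -> d / V _ V: fires at position(s) 12: aspifbepvnigep
2. k -> g, p -> b / _ Z: fires at position(s) 8: aspifbebvnigep
surface: aspifbebvnigep

cell CASE=un, ASPECT=ne, RANK=zo:
underlying: as-pifbep-duz-rop
1. f -> v, k -> g, p -> b, s -> z, t -> d / V _ V: no change
2. k -> g, p -> b / _ Z: fires at position(s) 8: aspifbebduzrop
surface: aspifbebduzrop

cell CASE=un, ASPECT=ne, RANK=gu:
underlying: as-pifbep-e-rop
1. f -> v, k -> g, p -> b, s -> z, t -> d / V _ V: fires at position(s) 8: aspifbeberop
2. k -> g, p -> b / _ Z: no change
surface: aspifbeberop


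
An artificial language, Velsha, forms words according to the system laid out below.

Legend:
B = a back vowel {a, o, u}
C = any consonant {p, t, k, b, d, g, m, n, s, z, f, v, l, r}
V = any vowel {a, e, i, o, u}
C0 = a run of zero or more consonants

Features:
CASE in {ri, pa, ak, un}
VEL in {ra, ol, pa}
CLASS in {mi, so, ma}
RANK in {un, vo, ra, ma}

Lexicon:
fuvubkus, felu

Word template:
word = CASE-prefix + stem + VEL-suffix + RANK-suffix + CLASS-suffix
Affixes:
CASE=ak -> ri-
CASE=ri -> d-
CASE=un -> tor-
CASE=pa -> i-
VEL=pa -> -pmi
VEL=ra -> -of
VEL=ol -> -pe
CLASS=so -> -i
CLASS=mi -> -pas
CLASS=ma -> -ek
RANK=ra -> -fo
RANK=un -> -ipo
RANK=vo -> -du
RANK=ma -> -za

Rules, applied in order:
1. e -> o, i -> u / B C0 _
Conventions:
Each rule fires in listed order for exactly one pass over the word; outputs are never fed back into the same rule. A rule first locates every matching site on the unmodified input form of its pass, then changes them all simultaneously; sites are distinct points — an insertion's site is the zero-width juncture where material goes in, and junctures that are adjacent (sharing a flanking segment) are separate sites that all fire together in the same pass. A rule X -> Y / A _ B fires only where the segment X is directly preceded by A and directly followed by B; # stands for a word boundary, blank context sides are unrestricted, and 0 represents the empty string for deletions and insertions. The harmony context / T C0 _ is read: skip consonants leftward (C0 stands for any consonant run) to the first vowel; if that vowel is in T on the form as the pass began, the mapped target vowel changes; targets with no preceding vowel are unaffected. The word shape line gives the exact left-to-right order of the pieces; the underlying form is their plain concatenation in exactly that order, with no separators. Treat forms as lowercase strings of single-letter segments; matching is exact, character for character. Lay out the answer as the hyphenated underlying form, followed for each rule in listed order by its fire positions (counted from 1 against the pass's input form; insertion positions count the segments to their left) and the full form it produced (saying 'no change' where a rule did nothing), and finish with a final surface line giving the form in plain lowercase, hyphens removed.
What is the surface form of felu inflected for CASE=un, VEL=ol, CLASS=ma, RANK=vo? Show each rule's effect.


underlying: tor-felu-pe-du-ek
1. e -> o, i -> u / B C0 _: fires at position(s) 5, 9, 12: torfolupoduok
surface: torfolupoduok


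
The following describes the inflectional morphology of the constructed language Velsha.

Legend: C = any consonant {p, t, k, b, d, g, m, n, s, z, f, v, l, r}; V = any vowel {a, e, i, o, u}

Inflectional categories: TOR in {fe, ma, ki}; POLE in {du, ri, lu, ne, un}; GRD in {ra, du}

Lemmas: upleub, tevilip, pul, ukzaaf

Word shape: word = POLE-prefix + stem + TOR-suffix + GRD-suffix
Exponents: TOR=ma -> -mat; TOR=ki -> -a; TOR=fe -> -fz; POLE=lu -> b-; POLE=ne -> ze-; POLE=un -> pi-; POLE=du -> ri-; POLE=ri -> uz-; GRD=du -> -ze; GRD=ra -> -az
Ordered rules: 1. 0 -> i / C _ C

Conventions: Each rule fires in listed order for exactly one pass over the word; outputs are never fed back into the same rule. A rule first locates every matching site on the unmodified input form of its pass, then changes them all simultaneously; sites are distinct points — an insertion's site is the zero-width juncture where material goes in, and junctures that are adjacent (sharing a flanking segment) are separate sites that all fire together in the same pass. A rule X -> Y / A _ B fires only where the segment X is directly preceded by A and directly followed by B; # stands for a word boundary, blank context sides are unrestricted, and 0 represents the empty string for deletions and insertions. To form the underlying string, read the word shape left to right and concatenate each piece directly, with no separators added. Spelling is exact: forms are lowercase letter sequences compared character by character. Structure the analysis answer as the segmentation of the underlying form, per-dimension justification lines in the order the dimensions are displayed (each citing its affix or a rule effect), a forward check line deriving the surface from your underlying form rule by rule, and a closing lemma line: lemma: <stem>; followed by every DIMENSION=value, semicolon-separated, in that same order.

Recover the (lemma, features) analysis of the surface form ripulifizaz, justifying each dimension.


underlying: ri-pul-fz-az
TOR=fe - signalled by the affix -fz
POLE=du - signalled by the affix ri-
GRD=ra - signalled by the affix -az
check: ripulfzaz -> ripulifizaz
lemma: pul; TOR=fe; POLE=du; GRD=ra


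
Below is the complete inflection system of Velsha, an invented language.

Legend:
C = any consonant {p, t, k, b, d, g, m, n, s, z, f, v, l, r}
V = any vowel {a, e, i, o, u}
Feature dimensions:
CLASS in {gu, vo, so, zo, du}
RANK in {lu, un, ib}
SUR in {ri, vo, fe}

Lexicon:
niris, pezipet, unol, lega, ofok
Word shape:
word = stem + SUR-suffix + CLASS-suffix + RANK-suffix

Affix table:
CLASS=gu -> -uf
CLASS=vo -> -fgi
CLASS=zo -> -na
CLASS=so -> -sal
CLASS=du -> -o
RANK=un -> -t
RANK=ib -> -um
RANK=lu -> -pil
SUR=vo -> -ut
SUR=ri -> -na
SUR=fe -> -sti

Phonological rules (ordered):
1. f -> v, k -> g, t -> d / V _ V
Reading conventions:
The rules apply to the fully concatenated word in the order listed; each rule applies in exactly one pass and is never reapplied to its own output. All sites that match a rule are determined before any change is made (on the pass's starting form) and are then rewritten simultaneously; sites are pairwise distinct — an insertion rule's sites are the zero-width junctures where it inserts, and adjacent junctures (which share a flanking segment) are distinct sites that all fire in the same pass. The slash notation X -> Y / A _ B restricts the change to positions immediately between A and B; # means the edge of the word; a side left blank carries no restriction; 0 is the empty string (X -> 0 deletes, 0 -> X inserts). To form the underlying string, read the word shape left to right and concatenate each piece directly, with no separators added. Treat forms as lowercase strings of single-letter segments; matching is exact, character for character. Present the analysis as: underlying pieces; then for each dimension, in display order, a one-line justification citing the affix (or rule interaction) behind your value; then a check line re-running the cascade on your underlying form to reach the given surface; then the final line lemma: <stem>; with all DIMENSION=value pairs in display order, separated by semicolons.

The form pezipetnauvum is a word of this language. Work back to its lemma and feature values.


underlying: pezipet-na-uf-um
CLASS=gu - signalled by the affix -uf
RANK=ib - signalled by the affix -um
SUR=ri - signalled by the affix -na
check: pezipetnaufum -> pezipetnauvum
lemma: pezipet; CLASS=gu; RANK=ib; SUR=ri


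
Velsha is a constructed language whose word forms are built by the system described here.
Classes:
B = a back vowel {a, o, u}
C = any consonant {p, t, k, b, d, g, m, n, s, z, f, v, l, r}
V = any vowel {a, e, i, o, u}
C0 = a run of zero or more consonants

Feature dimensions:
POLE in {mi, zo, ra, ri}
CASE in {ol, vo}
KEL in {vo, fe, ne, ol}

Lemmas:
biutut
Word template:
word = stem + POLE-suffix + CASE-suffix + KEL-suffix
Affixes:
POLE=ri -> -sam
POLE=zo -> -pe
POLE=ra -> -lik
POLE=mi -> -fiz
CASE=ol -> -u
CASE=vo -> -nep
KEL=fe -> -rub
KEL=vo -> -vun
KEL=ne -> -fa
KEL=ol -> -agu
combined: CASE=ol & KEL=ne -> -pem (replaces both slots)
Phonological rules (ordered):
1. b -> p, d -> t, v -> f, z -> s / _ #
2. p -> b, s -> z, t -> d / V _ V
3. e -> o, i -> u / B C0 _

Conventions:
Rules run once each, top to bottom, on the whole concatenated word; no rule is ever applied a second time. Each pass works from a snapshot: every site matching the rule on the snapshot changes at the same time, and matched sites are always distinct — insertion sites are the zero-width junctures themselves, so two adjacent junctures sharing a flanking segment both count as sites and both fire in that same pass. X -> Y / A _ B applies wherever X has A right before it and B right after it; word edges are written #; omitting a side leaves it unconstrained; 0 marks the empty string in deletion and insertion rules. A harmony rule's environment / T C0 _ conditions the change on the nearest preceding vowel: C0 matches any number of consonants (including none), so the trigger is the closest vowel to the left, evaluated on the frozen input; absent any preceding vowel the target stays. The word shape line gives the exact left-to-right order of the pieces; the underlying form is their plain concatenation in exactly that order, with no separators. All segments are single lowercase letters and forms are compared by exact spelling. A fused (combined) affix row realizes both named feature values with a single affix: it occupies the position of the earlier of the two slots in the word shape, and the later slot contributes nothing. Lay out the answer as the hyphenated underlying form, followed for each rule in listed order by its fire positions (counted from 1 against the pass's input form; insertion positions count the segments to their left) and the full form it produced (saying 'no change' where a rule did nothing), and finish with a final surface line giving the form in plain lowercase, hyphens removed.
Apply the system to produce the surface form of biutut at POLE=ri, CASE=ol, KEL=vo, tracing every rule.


underlying: biutut-sam-u-vun
1. b -> p, d -> t, v -> f, z -> s / _ #: no change
2. p -> b, s -> z, t -> d / V _ V: fires at position(s) 4: biudutsamuvun
3. e -> o, i -> u / B C0 _: no change
surface: biudutsamuvun
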